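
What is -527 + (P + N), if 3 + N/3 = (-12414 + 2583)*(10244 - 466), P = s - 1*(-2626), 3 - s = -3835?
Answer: -288376626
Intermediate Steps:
s = 3838 (s = 3 - 1*(-3835) = 3 + 3835 = 3838)
P = 6464 (P = 3838 - 1*(-2626) = 3838 + 2626 = 6464)
N = -288382563 (N = -9 + 3*((-12414 + 2583)*(10244 - 466)) = -9 + 3*(-9831*9778) = -9 + 3*(-96127518) = -9 - 288382554 = -288382563)
-527 + (P + N) = -527 + (6464 - 288382563) = -527 - 288376099 = -288376626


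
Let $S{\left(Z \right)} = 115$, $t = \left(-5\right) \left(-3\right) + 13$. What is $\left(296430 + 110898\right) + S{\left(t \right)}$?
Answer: $407443$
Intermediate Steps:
$t = 28$ ($t = 15 + 13 = 28$)
$\left(296430 + 110898\right) + S{\left(t \right)} = \left(296430 + 110898\right) + 115 = 407328 + 115 = 407443$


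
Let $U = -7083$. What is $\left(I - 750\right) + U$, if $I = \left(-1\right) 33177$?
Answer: $-41010$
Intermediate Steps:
$I = -33177$
$\left(I - 750\right) + U = \left(-33177 - 750\right) - 7083 = -33927 - 7083 = -41010$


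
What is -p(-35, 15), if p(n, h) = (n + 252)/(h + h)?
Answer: -217/30 ≈ -7.2333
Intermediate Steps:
p(n, h) = (252 + n)/(2*h) (p(n, h) = (252 + n)/((2*h)) = (252 + n)*(1/(2*h)) = (252 + n)/(2*h))
-p(-35, 15) = -(252 - 35)/(2*15) = -217/(2*15) = -1*217/30 = -217/30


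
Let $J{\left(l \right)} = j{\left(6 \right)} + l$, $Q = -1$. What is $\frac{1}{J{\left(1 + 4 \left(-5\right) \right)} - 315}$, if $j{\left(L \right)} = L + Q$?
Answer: $- \frac{1}{329} \approx -0.0030395$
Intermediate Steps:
$j{\left(L \right)} = -1 + L$ ($j{\left(L \right)} = L - 1 = -1 + L$)
$J{\left(l \right)} = 5 + l$ ($J{\left(l \right)} = \left(-1 + 6\right) + l = 5 + l$)
$\frac{1}{J{\left(1 + 4 \left(-5\right) \right)} - 315} = \frac{1}{\left(5 + \left(1 + 4 \left(-5\right)\right)\right) - 315} = \frac{1}{\left(5 + \left(1 - 20\right)\right) - 315} = \frac{1}{\left(5 - 19\right) - 315} = \frac{1}{-14 - 315} = \frac{1}{-329} = - \frac{1}{329}$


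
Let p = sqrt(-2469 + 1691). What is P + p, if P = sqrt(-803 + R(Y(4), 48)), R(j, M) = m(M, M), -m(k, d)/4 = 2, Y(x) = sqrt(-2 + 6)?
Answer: I*(sqrt(778) + sqrt(811)) ≈ 56.371*I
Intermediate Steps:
Y(x) = 2 (Y(x) = sqrt(4) = 2)
m(k, d) = -8 (m(k, d) = -4*2 = -8)
R(j, M) = -8
P = I*sqrt(811) (P = sqrt(-803 - 8) = sqrt(-811) = I*sqrt(811) ≈ 28.478*I)
p = I*sqrt(778) (p = sqrt(-778) = I*sqrt(778) ≈ 27.893*I)
P + p = I*sqrt(811) + I*sqrt(778) = I*sqrt(778) + I*sqrt(811)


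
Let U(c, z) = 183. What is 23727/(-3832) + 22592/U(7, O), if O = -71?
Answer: 82230503/701256 ≈ 117.26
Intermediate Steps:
23727/(-3832) + 22592/U(7, O) = 23727/(-3832) + 22592/183 = 23727*(-1/3832) + 22592*(1/183) = -23727/3832 + 22592/183 = 82230503/701256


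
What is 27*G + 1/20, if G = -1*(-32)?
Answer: 17281/20 ≈ 864.05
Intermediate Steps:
G = 32
27*G + 1/20 = 27*32 + 1/20 = 864 + 1/20 = 17281/20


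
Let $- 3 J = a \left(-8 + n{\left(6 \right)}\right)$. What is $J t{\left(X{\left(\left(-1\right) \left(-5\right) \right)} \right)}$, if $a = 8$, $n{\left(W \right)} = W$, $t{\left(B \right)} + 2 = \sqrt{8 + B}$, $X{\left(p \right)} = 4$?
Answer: $- \frac{32}{3} + \frac{32 \sqrt{3}}{3} \approx 7.8085$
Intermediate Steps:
$t{\left(B \right)} = -2 + \sqrt{8 + B}$
$J = \frac{16}{3}$ ($J = - \frac{8 \left(-8 + 6\right)}{3} = - \frac{8 \left(-2\right)}{3} = \left(- \frac{1}{3}\right) \left(-16\right) = \frac{16}{3} \approx 5.3333$)
$J t{\left(X{\left(\left(-1\right) \left(-5\right) \right)} \right)} = \frac{16 \left(-2 + \sqrt{8 + 4}\right)}{3} = \frac{16 \left(-2 + \sqrt{12}\right)}{3} = \frac{16 \left(-2 + 2 \sqrt{3}\right)}{3} = - \frac{32}{3} + \frac{32 \sqrt{3}}{3}$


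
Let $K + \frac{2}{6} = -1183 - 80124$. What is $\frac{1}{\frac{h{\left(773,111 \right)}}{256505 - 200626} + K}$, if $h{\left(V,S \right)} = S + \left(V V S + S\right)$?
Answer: $- \frac{8823}{706902085} \approx -1.2481 \cdot 10^{-5}$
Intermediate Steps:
$K = - \frac{243922}{3}$ ($K = - \frac{1}{3} - 81307 = - \frac{243922}{3} \approx -81307.0$)
$h{\left(V,S \right)} = 2 S + S V^{2}$ ($h{\left(V,S \right)} = S + \left(V^{2} S + S\right) = S + \left(S V^{2} + S\right) = S + \left(S + S V^{2}\right) = 2 S + S V^{2}$)
$\frac{1}{\frac{h{\left(773,111 \right)}}{256505 - 200626} + K} = \frac{1}{\frac{111 \left(2 + 773^{2}\right)}{256505 - 200626} - \frac{243922}{3}} = \frac{1}{\frac{111 \left(2 + 597529\right)}{256505 - 200626} - \frac{243922}{3}} = \frac{1}{\frac{111 \cdot 597531}{55879} - \frac{243922}{3}} = \frac{1}{66325941 \cdot \frac{1}{55879} - \frac{243922}{3}} = \frac{1}{\frac{3490839}{2941} - \frac{243922}{3}} = \frac{1}{- \frac{706902085}{8823}} = - \frac{8823}{706902085}$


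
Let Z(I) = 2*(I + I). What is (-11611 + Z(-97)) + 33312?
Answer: 21313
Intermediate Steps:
Z(I) = 4*I (Z(I) = 2*(2*I) = 4*I)
(-11611 + Z(-97)) + 33312 = (-11611 + 4*(-97)) + 33312 = (-11611 - 388) + 33312 = -11999 + 33312 = 21313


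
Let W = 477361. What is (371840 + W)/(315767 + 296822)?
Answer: 849201/612589 ≈ 1.3862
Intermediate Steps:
(371840 + W)/(315767 + 296822) = (371840 + 477361)/(315767 + 296822) = 849201/612589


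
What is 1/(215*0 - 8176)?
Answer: -1/8176 ≈ -0.00012231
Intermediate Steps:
1/(215*0 - 8176) = 1/(0 - 8176) = 1/(-8176) = -1/8176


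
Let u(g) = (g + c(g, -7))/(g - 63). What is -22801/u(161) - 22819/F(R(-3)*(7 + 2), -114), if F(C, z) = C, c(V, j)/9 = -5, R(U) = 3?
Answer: -31489225/1566 ≈ -20108.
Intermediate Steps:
c(V, j) = -45 (c(V, j) = 9*(-5) = -45)
u(g) = (-45 + g)/(-63 + g) (u(g) = (g - 45)/(g - 63) = (-45 + g)/(-63 + g))
-22801/u(161) - 22819/F(R(-3)*(7 + 2), -114) = -22801*(-63 + 161)/(-45 + 161) - 22819*1/(3*(7 + 2)) = -22801/(116/98) - 22819/(3*9) = -22801/((1/98)*116) - 22819/27 = -22801/58/49 - 22819*1/27 = -22801*49/58 - 22819/27 = -1117249/58 - 22819/27 = -31489225/1566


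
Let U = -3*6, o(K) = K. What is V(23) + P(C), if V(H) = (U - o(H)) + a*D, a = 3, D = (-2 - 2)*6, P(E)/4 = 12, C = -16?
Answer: -65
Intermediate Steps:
P(E) = 48 (P(E) = 4*12 = 48)
U = -18
D = -24 (D = -4*6 = -24)
V(H) = -90 - H (V(H) = (-18 - H) + 3*(-24) = (-18 - H) - 72 = -90 - H)
V(23) + P(C) = (-90 - 1*23) + 48 = (-90 - 23) + 48 = -113 + 48 = -65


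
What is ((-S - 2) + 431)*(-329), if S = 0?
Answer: -141141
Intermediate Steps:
((-S - 2) + 431)*(-329) = ((-1*0 - 2) + 431)*(-329) = ((0 - 2) + 431)*(-329) = (-2 + 431)*(-329) = 429*(-329) = -141141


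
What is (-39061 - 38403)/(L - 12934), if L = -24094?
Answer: 19366/9257 ≈ 2.0920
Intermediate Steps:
(-39061 - 38403)/(L - 12934) = (-39061 - 38403)/(-24094 - 12934) = -77464/(-37028) = -77464*(-1/37028) = 19366/9257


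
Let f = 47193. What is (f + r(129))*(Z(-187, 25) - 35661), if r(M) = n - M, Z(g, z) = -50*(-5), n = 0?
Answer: -1666583304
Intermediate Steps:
Z(g, z) = 250
r(M) = -M (r(M) = 0 - M = -M)
(f + r(129))*(Z(-187, 25) - 35661) = (47193 - 1*129)*(250 - 35661) = (47193 - 129)*(-35411) = 47064*(-35411) = -1666583304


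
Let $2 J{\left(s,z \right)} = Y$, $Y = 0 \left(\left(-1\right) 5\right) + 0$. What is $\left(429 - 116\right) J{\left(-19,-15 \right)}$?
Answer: $0$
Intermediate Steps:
$Y = 0$ ($Y = 0 \left(-5\right) + 0 = 0 + 0 = 0$)
$J{\left(s,z \right)} = 0$ ($J{\left(s,z \right)} = \frac{1}{2} \cdot 0 = 0$)
$\left(429 - 116\right) J{\left(-19,-15 \right)} = \left(429 - 116\right) 0 = 313 \cdot 0 = 0$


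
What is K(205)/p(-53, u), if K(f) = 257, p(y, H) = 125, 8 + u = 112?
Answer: 257/125 ≈ 2.0560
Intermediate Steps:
u = 104 (u = -8 + 112 = 104)
K(205)/p(-53, u) = 257/125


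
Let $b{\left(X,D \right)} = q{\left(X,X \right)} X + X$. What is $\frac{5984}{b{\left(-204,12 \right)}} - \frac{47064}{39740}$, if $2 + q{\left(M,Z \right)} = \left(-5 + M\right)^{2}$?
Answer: $- \frac{38567273}{32547060} \approx -1.185$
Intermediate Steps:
$q{\left(M,Z \right)} = -2 + \left(-5 + M\right)^{2}$
$b{\left(X,D \right)} = X + X \left(-2 + \left(-5 + X\right)^{2}\right)$ ($b{\left(X,D \right)} = \left(-2 + \left(-5 + X\right)^{2}\right) X + X = X \left(-2 + \left(-5 + X\right)^{2}\right) + X = X + X \left(-2 + \left(-5 + X\right)^{2}\right)$)
$\frac{5984}{b{\left(-204,12 \right)}} - \frac{47064}{39740} = \frac{5984}{\left(-204\right) \left(-1 + \left(-5 - 204\right)^{2}\right)} - \frac{47064}{39740} = \frac{5984}{\left(-204\right) \left(-1 + \left(-209\right)^{2}\right)} - \frac{11766}{9935} = \frac{5984}{\left(-204\right) \left(-1 + 43681\right)} - \frac{11766}{9935} = \frac{5984}{\left(-204\right) 43680} - \frac{11766}{9935} = \frac{5984}{-8910720} - \frac{11766}{9935} = 5984 \left(- \frac{1}{8910720}\right) - \frac{11766}{9935} = - \frac{11}{16380} - \frac{11766}{9935} = - \frac{38567273}{32547060}$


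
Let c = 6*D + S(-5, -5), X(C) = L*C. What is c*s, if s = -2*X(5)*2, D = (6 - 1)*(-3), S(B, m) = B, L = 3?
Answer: 5700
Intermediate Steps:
D = -15 (D = 5*(-3) = -15)
X(C) = 3*C
c = -95 (c = 6*(-15) - 5 = -90 - 5 = -95)
s = -60 (s = -6*5*2 = -2*15*2 = -30*2 = -60)
c*s = -95*(-60) = 5700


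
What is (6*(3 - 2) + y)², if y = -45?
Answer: 1521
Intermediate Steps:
(6*(3 - 2) + y)² = (6*(3 - 2) - 45)² = (6*1 - 45)² = (6 - 45)² = (-39)² = 1521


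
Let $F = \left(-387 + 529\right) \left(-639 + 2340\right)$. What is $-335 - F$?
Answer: $-241877$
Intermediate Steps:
$F = 241542$ ($F = 142 \cdot 1701 = 241542$)
$-335 - F = -335 - 241542 = -241877$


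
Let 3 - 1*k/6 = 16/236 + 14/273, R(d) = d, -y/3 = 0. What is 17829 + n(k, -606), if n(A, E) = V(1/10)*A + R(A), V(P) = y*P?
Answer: 13688101/767 ≈ 17846.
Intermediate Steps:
y = 0 (y = -3*0 = 0)
k = 13258/767 (k = 18 - 6*(16/236 + 14/273) = 18 - 6*(16*(1/236) + 14*(1/273)) = 18 - 6*(4/59 + 2/39) = 18 - 6*274/2301 = 18 - 548/767 = 13258/767 ≈ 17.286)
V(P) = 0 (V(P) = 0*P = 0)
n(A, E) = A (n(A, E) = 0*A + A = 0 + A = A)
17829 + n(k, -606) = 17829 + 13258/767 = 13688101/767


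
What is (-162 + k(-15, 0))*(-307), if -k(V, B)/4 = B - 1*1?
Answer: 48506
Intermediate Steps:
k(V, B) = 4 - 4*B (k(V, B) = -4*(B - 1*1) = -4*(B - 1) = -4*(-1 + B) = 4 - 4*B)
(-162 + k(-15, 0))*(-307) = (-162 + (4 - 4*0))*(-307) = (-162 + (4 + 0))*(-307) = (-162 + 4)*(-307) = -158*(-307) = 48506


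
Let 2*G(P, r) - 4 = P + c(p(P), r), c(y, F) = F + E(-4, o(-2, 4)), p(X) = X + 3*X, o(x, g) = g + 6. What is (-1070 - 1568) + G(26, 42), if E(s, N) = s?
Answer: -2604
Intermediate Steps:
o(x, g) = 6 + g
p(X) = 4*X
c(y, F) = -4 + F (c(y, F) = F - 4 = -4 + F)
G(P, r) = P/2 + r/2 (G(P, r) = 2 + (P + (-4 + r))/2 = 2 + (-4 + P + r)/2 = 2 + (-2 + P/2 + r/2) = P/2 + r/2)
(-1070 - 1568) + G(26, 42) = (-1070 - 1568) + ((½)*26 + (½)*42) = -2638 + (13 + 21) = -2638 + 34 = -2604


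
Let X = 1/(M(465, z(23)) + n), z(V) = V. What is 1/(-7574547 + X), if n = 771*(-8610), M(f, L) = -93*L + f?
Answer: -6639984/50294870887249 ≈ -1.3202e-7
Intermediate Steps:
M(f, L) = f - 93*L
n = -6638310
X = -1/6639984 (X = 1/((465 - 93*23) - 6638310) = 1/((465 - 2139) - 6638310) = 1/(-1674 - 6638310) = 1/(-6639984) = -1/6639984 ≈ -1.5060e-7)
1/(-7574547 + X) = 1/(-7574547 - 1/6639984) = 1/(-50294870887249/6639984) = -6639984/50294870887249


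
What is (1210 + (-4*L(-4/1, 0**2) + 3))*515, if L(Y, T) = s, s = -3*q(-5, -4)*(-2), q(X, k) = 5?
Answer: 562895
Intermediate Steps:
s = 30 (s = -3*5*(-2) = -15*(-2) = 30)
L(Y, T) = 30
(1210 + (-4*L(-4/1, 0**2) + 3))*515 = (1210 + (-4*30 + 3))*515 = (1210 + (-120 + 3))*515 = (1210 - 117)*515 = 1093*515 = 562895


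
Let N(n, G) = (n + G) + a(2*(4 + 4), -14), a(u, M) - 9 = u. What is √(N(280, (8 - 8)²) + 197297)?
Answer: √197602 ≈ 444.52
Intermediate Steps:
a(u, M) = 9 + u
N(n, G) = 25 + G + n (N(n, G) = (n + G) + (9 + 2*(4 + 4)) = (G + n) + (9 + 2*8) = (G + n) + (9 + 16) = (G + n) + 25 = 25 + G + n)
√(N(280, (8 - 8)²) + 197297) = √((25 + (8 - 8)² + 280) + 197297) = √((25 + 0² + 280) + 197297) = √((25 + 0 + 280) + 197297) = √(305 + 197297) = √197602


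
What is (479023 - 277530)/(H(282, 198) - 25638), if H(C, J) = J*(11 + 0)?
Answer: -201493/23460 ≈ -8.5888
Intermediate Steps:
H(C, J) = 11*J (H(C, J) = J*11 = 11*J)
(479023 - 277530)/(H(282, 198) - 25638) = (479023 - 277530)/(11*198 - 25638) = 201493/(2178 - 25638) = 201493/(-23460) = 201493*(-1/23460) = -201493/23460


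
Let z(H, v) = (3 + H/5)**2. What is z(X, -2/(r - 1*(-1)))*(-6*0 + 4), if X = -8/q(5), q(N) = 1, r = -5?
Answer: 196/25 ≈ 7.8400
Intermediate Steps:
X = -8 (X = -8/1 = -8*1 = -8)
z(H, v) = (3 + H/5)**2 (z(H, v) = (3 + H*(1/5))**2 = (3 + H/5)**2)
z(X, -2/(r - 1*(-1)))*(-6*0 + 4) = ((15 - 8)**2/25)*(-6*0 + 4) = ((1/25)*7**2)*(0 + 4) = ((1/25)*49)*4 = (49/25)*4 = 196/25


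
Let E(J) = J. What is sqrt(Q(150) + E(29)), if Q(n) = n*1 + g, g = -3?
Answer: 4*sqrt(11) ≈ 13.266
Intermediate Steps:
Q(n) = -3 + n (Q(n) = n*1 - 3 = n - 3 = -3 + n)
sqrt(Q(150) + E(29)) = sqrt((-3 + 150) + 29) = sqrt(147 + 29) = sqrt(176) = 4*sqrt(11)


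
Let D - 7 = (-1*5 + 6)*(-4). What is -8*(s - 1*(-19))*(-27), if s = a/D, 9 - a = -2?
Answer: 4896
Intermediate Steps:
a = 11 (a = 9 - 1*(-2) = 9 + 2 = 11)
D = 3 (D = 7 + (-1*5 + 6)*(-4) = 7 + (-5 + 6)*(-4) = 7 + 1*(-4) = 7 - 4 = 3)
s = 11/3 ≈ 3.6667
-8*(s - 1*(-19))*(-27) = -8*(11/3 - 1*(-19))*(-27) = -8*(11/3 + 19)*(-27) = -8*68/3*(-27) = -544/3*(-27) = 4896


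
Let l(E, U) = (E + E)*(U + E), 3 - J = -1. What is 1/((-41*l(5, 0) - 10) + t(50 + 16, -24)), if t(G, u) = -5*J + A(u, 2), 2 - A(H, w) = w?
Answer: -1/2080 ≈ -0.00048077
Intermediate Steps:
A(H, w) = 2 - w
J = 4 (J = 3 - 1*(-1) = 3 + 1 = 4)
l(E, U) = 2*E*(E + U) (l(E, U) = (2*E)*(E + U) = 2*E*(E + U))
t(G, u) = -20 (t(G, u) = -5*4 + (2 - 1*2) = -20 + (2 - 2) = -20 + 0 = -20)
1/((-41*l(5, 0) - 10) + t(50 + 16, -24)) = 1/((-82*5*(5 + 0) - 10) - 20) = 1/((-82*5*5 - 10) - 20) = 1/((-41*50 - 10) - 20) = 1/((-2050 - 10) - 20) = 1/(-2060 - 20) = 1/(-2080) = -1/2080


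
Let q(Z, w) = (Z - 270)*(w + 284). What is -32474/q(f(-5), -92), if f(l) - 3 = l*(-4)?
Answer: 1249/1824 ≈ 0.68476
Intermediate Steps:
f(l) = 3 - 4*l (f(l) = 3 + l*(-4) = 3 - 4*l)
q(Z, w) = (-270 + Z)*(284 + w)
-32474/q(f(-5), -92) = -32474/(-76680 - 270*(-92) + 284*(3 - 4*(-5)) + (3 - 4*(-5))*(-92)) = -32474/(-76680 + 24840 + 284*(3 + 20) + (3 + 20)*(-92)) = -32474/(-76680 + 24840 + 284*23 + 23*(-92)) = -32474/(-76680 + 24840 + 6532 - 2116) = -32474/(-47424) = -32474*(-1/47424) = 1249/1824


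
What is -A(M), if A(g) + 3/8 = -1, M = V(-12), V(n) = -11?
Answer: 11/8 ≈ 1.3750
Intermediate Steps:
M = -11
A(g) = -11/8 (A(g) = -3/8 - 1 = -11/8)
-A(M) = -1*(-11/8) = 11/8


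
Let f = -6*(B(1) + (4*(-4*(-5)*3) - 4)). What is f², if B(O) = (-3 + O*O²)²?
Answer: 2073600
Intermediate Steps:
B(O) = (-3 + O³)²
f = -1440 (f = -6*((-3 + 1³)² + (4*(-4*(-5)*3) - 4)) = -6*((-3 + 1)² + (4*(20*3) - 4)) = -6*((-2)² + (4*60 - 4)) = -6*(4 + (240 - 4)) = -6*(4 + 236) = -6*240 = -1440)
f² = (-1440)² = 2073600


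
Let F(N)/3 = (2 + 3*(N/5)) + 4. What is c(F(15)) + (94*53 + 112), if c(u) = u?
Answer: 5139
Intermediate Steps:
F(N) = 18 + 9*N/5 (F(N) = 3*((2 + 3*(N/5)) + 4) = 3*((2 + 3*N/5) + 4) = 3*(6 + 3*N/5) = 18 + 9*N/5)
c(F(15)) + (94*53 + 112) = (18 + (9/5)*15) + (94*53 + 112) = (18 + 27) + (4982 + 112) = 45 + 5094 = 5139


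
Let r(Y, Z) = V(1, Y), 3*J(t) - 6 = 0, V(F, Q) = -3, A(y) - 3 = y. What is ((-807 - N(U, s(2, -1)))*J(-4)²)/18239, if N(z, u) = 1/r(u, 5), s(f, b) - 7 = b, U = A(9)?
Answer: -9680/54717 ≈ -0.17691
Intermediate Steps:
A(y) = 3 + y
J(t) = 2 (J(t) = 2 + (⅓)*0 = 2 + 0 = 2)
r(Y, Z) = -3
U = 12 (U = 3 + 9 = 12)
s(f, b) = 7 + b
N(z, u) = -⅓ (N(z, u) = 1/(-3) = -⅓)
((-807 - N(U, s(2, -1)))*J(-4)²)/18239 = ((-807 - 1*(-⅓))*2²)/18239 = ((-807 + ⅓)*4)*(1/18239) = -2420/3*4*(1/18239) = -9680/3*1/18239 = -9680/54717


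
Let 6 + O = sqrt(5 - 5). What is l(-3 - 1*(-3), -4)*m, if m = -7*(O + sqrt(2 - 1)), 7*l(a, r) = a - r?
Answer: 20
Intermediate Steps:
l(a, r) = -r/7 + a/7 (l(a, r) = (a - r)/7 = -r/7 + a/7)
O = -6 (O = -6 + sqrt(5 - 5) = -6 + sqrt(0) = -6 + 0 = -6)
m = 35 (m = -7*(-6 + sqrt(2 - 1)) = -7*(-6 + sqrt(1)) = -7*(-6 + 1) = -7*(-5) = 35)
l(-3 - 1*(-3), -4)*m = (-1/7*(-4) + (-3 - 1*(-3))/7)*35 = (4/7 + (-3 + 3)/7)*35 = (4/7 + (1/7)*0)*35 = (4/7 + 0)*35 = (4/7)*35 = 20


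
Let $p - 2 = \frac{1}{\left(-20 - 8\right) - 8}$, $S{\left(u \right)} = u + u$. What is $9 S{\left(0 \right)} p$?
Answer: $0$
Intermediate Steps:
$S{\left(u \right)} = 2 u$
$p = \frac{71}{36}$ ($p = 2 + \frac{1}{\left(-20 - 8\right) - 8} = 2 + \frac{1}{-28 - 8} = 2 + \frac{1}{-36} = 2 - \frac{1}{36} = \frac{71}{36} \approx 1.9722$)
$9 S{\left(0 \right)} p = 9 \cdot 2 \cdot 0 \cdot \frac{71}{36} = 9 \cdot 0 \cdot \frac{71}{36} = 0 \cdot \frac{71}{36} = 0$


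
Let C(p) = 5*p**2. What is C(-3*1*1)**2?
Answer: 2025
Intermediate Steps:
C(-3*1*1)**2 = (5*(-3*1*1)**2)**2 = (5*(-3*1)**2)**2 = (5*(-3)**2)**2 = (5*9)**2 = 45**2 = 2025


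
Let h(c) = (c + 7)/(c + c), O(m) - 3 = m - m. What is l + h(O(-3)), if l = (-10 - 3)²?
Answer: 512/3 ≈ 170.67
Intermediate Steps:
O(m) = 3 (O(m) = 3 + (m - m) = 3 + 0 = 3)
h(c) = (7 + c)/(2*c) (h(c) = (7 + c)/((2*c)) = (7 + c)*(1/(2*c)) = (7 + c)/(2*c))
l = 169 (l = (-13)² = 169)
l + h(O(-3)) = 169 + (½)*(7 + 3)/3 = 169 + (½)*(⅓)*10 = 169 + 5/3 = 512/3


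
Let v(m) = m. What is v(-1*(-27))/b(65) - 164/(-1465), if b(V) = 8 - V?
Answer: -10069/27835 ≈ -0.36174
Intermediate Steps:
v(-1*(-27))/b(65) - 164/(-1465) = (-1*(-27))/(8 - 1*65) - 164/(-1465) = 27/(8 - 65) - 164*(-1/1465) = 27/(-57) + 164/1465 = 27*(-1/57) + 164/1465 = -9/19 + 164/1465 = -10069/27835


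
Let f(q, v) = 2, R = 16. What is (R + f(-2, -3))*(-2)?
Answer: -36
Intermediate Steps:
(R + f(-2, -3))*(-2) = (16 + 2)*(-2) = 18*(-2) = -36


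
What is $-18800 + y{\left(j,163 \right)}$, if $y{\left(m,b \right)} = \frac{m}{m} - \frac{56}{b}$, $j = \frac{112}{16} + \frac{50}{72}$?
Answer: $- \frac{3064293}{163} \approx -18799.0$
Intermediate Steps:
$j = \frac{277}{36}$ ($j = 112 \cdot \frac{1}{16} + 50 \cdot \frac{1}{72} = 7 + \frac{25}{36} = \frac{277}{36} \approx 7.6944$)
$y{\left(m,b \right)} = 1 - \frac{56}{b}$
$-18800 + y{\left(j,163 \right)} = -18800 + \frac{-56 + 163}{163} = -18800 + \frac{1}{163} \cdot 107 = -18800 + \frac{107}{163} = - \frac{3064293}{163}$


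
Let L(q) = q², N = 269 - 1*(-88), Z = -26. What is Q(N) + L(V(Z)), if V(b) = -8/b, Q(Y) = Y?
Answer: 60349/169 ≈ 357.09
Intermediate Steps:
N = 357 (N = 269 + 88 = 357)
Q(N) + L(V(Z)) = 357 + (-8/(-26))² = 357 + (-8*(-1/26))² = 357 + (4/13)² = 357 + 16/169 = 60349/169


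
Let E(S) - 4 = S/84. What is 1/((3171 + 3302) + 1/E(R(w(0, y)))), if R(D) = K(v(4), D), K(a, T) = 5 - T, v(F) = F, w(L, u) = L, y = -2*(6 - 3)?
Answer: 341/2207377 ≈ 0.00015448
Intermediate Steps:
y = -6 (y = -2*3 = -6)
R(D) = 5 - D
E(S) = 4 + S/84
1/((3171 + 3302) + 1/E(R(w(0, y)))) = 1/((3171 + 3302) + 1/(4 + (5 - 1*0)/84)) = 1/(6473 + 1/(4 + (5 + 0)/84)) = 1/(6473 + 1/(4 + (1/84)*5)) = 1/(6473 + 1/(4 + 5/84)) = 1/(6473 + 1/(341/84)) = 1/(6473 + 84/341) = 1/(2207377/341) = 341/2207377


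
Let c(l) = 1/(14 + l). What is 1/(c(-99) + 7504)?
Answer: 85/637839 ≈ 0.00013326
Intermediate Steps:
1/(c(-99) + 7504) = 1/(1/(14 - 99) + 7504) = 1/(1/(-85) + 7504) = 1/(-1/85 + 7504) = 1/(637839/85) = 85/637839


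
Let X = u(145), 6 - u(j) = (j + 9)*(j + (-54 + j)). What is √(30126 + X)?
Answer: 2*I*√1553 ≈ 78.816*I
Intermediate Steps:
u(j) = 6 - (-54 + 2*j)*(9 + j) (u(j) = 6 - (j + 9)*(j + (-54 + j)) = 6 - (9 + j)*(-54 + 2*j) = 6 - (-54 + 2*j)*(9 + j))
X = -36338 (X = 492 - 2*145² + 36*145 = 492 - 2*21025 + 5220 = 492 - 42050 + 5220 = -36338)
√(30126 + X) = √(30126 - 36338) = √(-6212) = 2*I*√1553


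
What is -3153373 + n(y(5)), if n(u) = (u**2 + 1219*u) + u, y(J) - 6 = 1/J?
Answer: -78644264/25 ≈ -3.1458e+6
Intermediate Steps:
y(J) = 6 + 1/J
n(u) = u**2 + 1220*u
-3153373 + n(y(5)) = -3153373 + (6 + 1/5)*(1220 + (6 + 1/5)) = -3153373 + 31*(1220 + 31/5)/5 = -3153373 + (31/5)*(6131/5) = -3153373 + 190061/25 = -78644264/25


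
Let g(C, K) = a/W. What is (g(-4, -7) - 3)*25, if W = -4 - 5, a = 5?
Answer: -800/9 ≈ -88.889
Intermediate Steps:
W = -9
g(C, K) = -5/9 (g(C, K) = 5/(-9) = 5*(-⅑) = -5/9)
(g(-4, -7) - 3)*25 = (-5/9 - 3)*25 = -32/9*25 = -800/9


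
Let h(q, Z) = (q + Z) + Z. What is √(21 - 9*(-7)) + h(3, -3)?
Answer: -3 + 2*√21 ≈ 6.1652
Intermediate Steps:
h(q, Z) = q + 2*Z (h(q, Z) = (Z + q) + Z = q + 2*Z)
√(21 - 9*(-7)) + h(3, -3) = √(21 - 9*(-7)) + (3 + 2*(-3)) = √(21 + 63) + (3 - 6) = √84 - 3 = 2*√21 - 3 = -3 + 2*√21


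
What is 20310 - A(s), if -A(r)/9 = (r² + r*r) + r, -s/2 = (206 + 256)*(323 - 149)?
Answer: 465279172494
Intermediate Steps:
s = -160776 (s = -2*(206 + 256)*(323 - 149) = -924*174 = -2*80388 = -160776)
A(r) = -18*r² - 9*r (A(r) = -9*((r² + r*r) + r) = -9*((r² + r²) + r) = -9*(2*r² + r) = -9*(r + 2*r²) = -18*r² - 9*r)
20310 - A(s) = 20310 - (-9)*(-160776)*(1 + 2*(-160776)) = 20310 - (-9)*(-160776)*(1 - 321552) = 20310 - (-9)*(-160776)*(-321551) = 20310 - 1*(-465279152184) = 20310 + 465279152184 = 465279172494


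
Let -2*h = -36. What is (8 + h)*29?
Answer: 754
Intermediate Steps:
h = 18 (h = -½*(-36) = 18)
(8 + h)*29 = (8 + 18)*29 = 26*29 = 754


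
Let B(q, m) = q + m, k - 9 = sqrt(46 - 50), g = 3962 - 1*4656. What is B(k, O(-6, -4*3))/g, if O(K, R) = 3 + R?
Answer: -I/347 ≈ -0.0028818*I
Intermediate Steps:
g = -694 (g = 3962 - 4656 = -694)
k = 9 + 2*I (k = 9 + sqrt(46 - 50) = 9 + sqrt(-4) = 9 + 2*I ≈ 9.0 + 2.0*I)
B(q, m) = m + q
B(k, O(-6, -4*3))/g = ((3 - 4*3) + (9 + 2*I))/(-694) = ((3 - 12) + (9 + 2*I))*(-1/694) = (-9 + (9 + 2*I))*(-1/694) = (2*I)*(-1/694) = -I/347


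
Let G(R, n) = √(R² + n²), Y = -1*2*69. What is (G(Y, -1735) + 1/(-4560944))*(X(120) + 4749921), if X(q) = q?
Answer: -4750041/4560944 + 4750041*√3029269 ≈ 8.2674e+9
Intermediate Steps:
Y = -138 (Y = -2*69 = -138)
(G(Y, -1735) + 1/(-4560944))*(X(120) + 4749921) = (√((-138)² + (-1735)²) + 1/(-4560944))*(120 + 4749921) = (√(19044 + 3010225) - 1/4560944)*4750041 = (√3029269 - 1/4560944)*4750041 = (-1/4560944 + √3029269)*4750041 = -4750041/4560944 + 4750041*√3029269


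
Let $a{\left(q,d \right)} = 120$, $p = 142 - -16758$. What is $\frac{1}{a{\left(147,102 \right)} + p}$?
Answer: $\frac{1}{17020} \approx 5.8754 \cdot 10^{-5}$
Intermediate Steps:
$p = 16900$ ($p = 142 + 16758 = 16900$)
$\frac{1}{a{\left(147,102 \right)} + p} = \frac{1}{120 + 16900} = \frac{1}{17020}$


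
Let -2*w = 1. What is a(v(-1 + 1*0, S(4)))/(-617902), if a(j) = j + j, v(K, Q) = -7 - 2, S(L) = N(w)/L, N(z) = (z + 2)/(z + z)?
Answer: 9/308951 ≈ 2.9131e-5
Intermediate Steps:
w = -½ (w = -½*1 = -½ ≈ -0.50000)
N(z) = (2 + z)/(2*z) (N(z) = (2 + z)/((2*z)) = (2 + z)*(1/(2*z)) = (2 + z)/(2*z))
S(L) = -3/(2*L) (S(L) = ((2 - ½)/(2*(-½)))/L = ((½)*(-2)*(3/2))/L = -3/(2*L))
v(K, Q) = -9
a(j) = 2*j
a(v(-1 + 1*0, S(4)))/(-617902) = (2*(-9))/(-617902) = -18*(-1/617902) = 9/308951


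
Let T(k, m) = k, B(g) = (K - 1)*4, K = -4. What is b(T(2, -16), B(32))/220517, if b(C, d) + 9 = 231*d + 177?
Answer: -4452/220517 ≈ -0.020189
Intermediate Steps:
B(g) = -20 (B(g) = (-4 - 1)*4 = -5*4 = -20)
b(C, d) = 168 + 231*d (b(C, d) = -9 + (231*d + 177) = -9 + (177 + 231*d) = 168 + 231*d)
b(T(2, -16), B(32))/220517 = (168 + 231*(-20))/220517 = (168 - 4620)*(1/220517) = -4452*1/220517 = -4452/220517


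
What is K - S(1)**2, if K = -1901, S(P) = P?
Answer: -1902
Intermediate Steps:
K - S(1)**2 = -1901 - 1*1**2 = -1901 - 1*1 = -1901 - 1 = -1902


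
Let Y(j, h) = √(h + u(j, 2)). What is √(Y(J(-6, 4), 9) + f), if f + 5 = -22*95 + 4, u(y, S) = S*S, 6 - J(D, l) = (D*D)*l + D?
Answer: √(-2091 + √13) ≈ 45.688*I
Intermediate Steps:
J(D, l) = 6 - D - l*D² (J(D, l) = 6 - ((D*D)*l + D) = 6 - (D²*l + D) = 6 - (l*D² + D) = 6 - (D + l*D²) = 6 + (-D - l*D²) = 6 - D - l*D²)
u(y, S) = S²
f = -2091 (f = -5 + (-22*95 + 4) = -5 + (-2090 + 4) = -5 - 2086 = -2091)
Y(j, h) = √(4 + h) (Y(j, h) = √(h + 2²) = √(h + 4) = √(4 + h))
√(Y(J(-6, 4), 9) + f) = √(√(4 + 9) - 2091) = √(√13 - 2091) = √(-2091 + √13)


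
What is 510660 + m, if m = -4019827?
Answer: -3509167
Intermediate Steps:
510660 + m = 510660 - 4019827 = -3509167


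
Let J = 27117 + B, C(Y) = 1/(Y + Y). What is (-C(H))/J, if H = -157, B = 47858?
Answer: 1/23542150 ≈ 4.2477e-8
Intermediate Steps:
C(Y) = 1/(2*Y)
J = 74975 (J = 27117 + 47858 = 74975)
(-C(H))/J = -1/(2*(-157))/74975 = -(-1)/(2*157)*(1/74975) = -1*(-1/314)*(1/74975) = (1/314)*(1/74975) = 1/23542150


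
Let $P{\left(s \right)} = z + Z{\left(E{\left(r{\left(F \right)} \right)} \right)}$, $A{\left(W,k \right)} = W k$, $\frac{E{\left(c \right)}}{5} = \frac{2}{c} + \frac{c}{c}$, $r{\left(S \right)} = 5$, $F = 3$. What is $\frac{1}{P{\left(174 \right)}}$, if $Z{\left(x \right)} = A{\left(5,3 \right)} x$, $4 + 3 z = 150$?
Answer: $\frac{3}{461} \approx 0.0065076$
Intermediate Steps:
$z = \frac{146}{3}$ ($z = - \frac{4}{3} + \frac{1}{3} \cdot 150 = - \frac{4}{3} + 50 = \frac{146}{3} \approx 48.667$)
$E{\left(c \right)} = 5 + \frac{10}{c}$ ($E{\left(c \right)} = 5 \left(\frac{2}{c} + \frac{c}{c}\right) = 5 \left(\frac{2}{c} + 1\right) = 5 \left(1 + \frac{2}{c}\right) = 5 + \frac{10}{c}$)
$Z{\left(x \right)} = 15 x$ ($Z{\left(x \right)} = 5 \cdot 3 x = 15 x$)
$P{\left(s \right)} = \frac{461}{3}$ ($P{\left(s \right)} = \frac{146}{3} + 15 \left(5 + \frac{10}{5}\right) = \frac{146}{3} + 15 \left(5 + 10 \cdot \frac{1}{5}\right) = \frac{146}{3} + 15 \left(5 + 2\right) = \frac{146}{3} + 15 \cdot 7 = \frac{146}{3} + 105 = \frac{461}{3}$)
$\frac{1}{P{\left(174 \right)}} = \frac{1}{\frac{461}{3}} = \frac{3}{461}$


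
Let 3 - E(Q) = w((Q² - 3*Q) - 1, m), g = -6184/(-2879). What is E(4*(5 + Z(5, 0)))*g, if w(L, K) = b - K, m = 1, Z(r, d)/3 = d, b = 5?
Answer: -6184/2879 ≈ -2.1480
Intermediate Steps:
Z(r, d) = 3*d
g = 6184/2879 (g = -6184*(-1/2879) = 6184/2879 ≈ 2.1480)
w(L, K) = 5 - K
E(Q) = -1 (E(Q) = 3 - (5 - 1*1) = 3 - (5 - 1) = 3 - 1*4 = 3 - 4 = -1)
E(4*(5 + Z(5, 0)))*g = -1*6184/2879 = -6184/2879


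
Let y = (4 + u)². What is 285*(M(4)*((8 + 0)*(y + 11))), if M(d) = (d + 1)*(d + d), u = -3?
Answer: 1094400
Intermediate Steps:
y = 1 (y = (4 - 3)² = 1² = 1)
M(d) = 2*d*(1 + d) (M(d) = (1 + d)*(2*d) = 2*d*(1 + d))
285*(M(4)*((8 + 0)*(y + 11))) = 285*((2*4*(1 + 4))*((8 + 0)*(1 + 11))) = 285*((2*4*5)*(8*12)) = 285*(40*96) = 285*3840 = 1094400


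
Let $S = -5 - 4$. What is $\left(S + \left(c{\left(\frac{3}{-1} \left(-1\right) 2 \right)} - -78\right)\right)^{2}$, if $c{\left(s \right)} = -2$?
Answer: $4489$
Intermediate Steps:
$S = -9$ ($S = -5 - 4 = -9$)
$\left(S + \left(c{\left(\frac{3}{-1} \left(-1\right) 2 \right)} - -78\right)\right)^{2} = \left(-9 - -76\right)^{2} = \left(-9 + \left(-2 + 78\right)\right)^{2} = \left(-9 + 76\right)^{2} = 67^{2} = 4489$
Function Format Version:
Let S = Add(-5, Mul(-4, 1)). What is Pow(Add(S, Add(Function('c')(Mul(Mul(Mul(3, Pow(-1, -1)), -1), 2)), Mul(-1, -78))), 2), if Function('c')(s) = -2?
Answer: 4489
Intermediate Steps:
S = -9 (S = Add(-5, -4) = -9)
Pow(Add(S, Add(Function('c')(Mul(Mul(Mul(3, Pow(-1, -1)), -1), 2)), Mul(-1, -78))), 2) = Pow(Add(-9, Add(-2, Mul(-1, -78))), 2) = Pow(Add(-9, Add(-2, 78)), 2) = Pow(Add(-9, 76), 2) = Pow(67, 2) = 4489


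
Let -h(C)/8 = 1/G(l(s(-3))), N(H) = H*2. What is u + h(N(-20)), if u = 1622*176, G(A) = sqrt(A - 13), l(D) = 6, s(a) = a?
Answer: 285472 + 8*I*sqrt(7)/7 ≈ 2.8547e+5 + 3.0237*I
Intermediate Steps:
G(A) = sqrt(-13 + A)
N(H) = 2*H
h(C) = 8*I*sqrt(7)/7 (h(C) = -8/sqrt(-13 + 6) = -8*(-I*sqrt(7)/7) = -(-8)*I*sqrt(7)/7 = 8*I*sqrt(7)/7)
u = 285472
u + h(N(-20)) = 285472 + 8*I*sqrt(7)/7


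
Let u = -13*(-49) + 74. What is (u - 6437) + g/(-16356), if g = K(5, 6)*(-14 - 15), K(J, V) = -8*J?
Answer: -807376/141 ≈ -5726.1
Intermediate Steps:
u = 711 (u = 637 + 74 = 711)
g = 1160 (g = (-8*5)*(-14 - 15) = -40*(-29) = 1160)
(u - 6437) + g/(-16356) = (711 - 6437) + 1160/(-16356) = -5726 + 1160*(-1/16356) = -5726 - 10/141 = -807376/141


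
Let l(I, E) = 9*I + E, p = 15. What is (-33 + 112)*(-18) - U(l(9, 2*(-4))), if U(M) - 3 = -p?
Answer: -1410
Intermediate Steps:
l(I, E) = E + 9*I
U(M) = -12 (U(M) = 3 - 1*15 = 3 - 15 = -12)
(-33 + 112)*(-18) - U(l(9, 2*(-4))) = (-33 + 112)*(-18) - 1*(-12) = 79*(-18) + 12 = -1422 + 12 = -1410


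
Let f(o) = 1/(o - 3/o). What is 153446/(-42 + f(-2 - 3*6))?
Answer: -30459031/8347 ≈ -3649.1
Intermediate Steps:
153446/(-42 + f(-2 - 3*6)) = 153446/(-42 + (-2 - 3*6)/(-3 + (-2 - 3*6)**2)) = 153446/(-42 + (-2 - 18)/(-3 + (-2 - 18)**2)) = 153446/(-42 - 20/(-3 + (-20)**2)) = 153446/(-42 - 20/(-3 + 400)) = 153446/(-42 - 20/397) = 153446/(-16694/397) = 153446*(-397/16694) = -30459031/8347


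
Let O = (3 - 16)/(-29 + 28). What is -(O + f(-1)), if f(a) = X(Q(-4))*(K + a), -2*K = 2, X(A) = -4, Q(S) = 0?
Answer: -21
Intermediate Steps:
O = 13 (O = -13/(-1) = -13*(-1) = 13)
K = -1 (K = -½*2 = -1)
f(a) = 4 - 4*a (f(a) = -4*(-1 + a) = 4 - 4*a)
-(O + f(-1)) = -(13 + (4 - 4*(-1))) = -(13 + (4 + 4)) = -(13 + 8) = -1*21 = -21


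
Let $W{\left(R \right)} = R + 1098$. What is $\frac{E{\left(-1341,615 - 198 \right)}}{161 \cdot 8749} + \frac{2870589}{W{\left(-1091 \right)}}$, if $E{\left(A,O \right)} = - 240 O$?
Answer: $\frac{577639912623}{1408589} \approx 4.1008 \cdot 10^{5}$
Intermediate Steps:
$W{\left(R \right)} = 1098 + R$
$\frac{E{\left(-1341,615 - 198 \right)}}{161 \cdot 8749} + \frac{2870589}{W{\left(-1091 \right)}} = \frac{\left(-240\right) \left(615 - 198\right)}{161 \cdot 8749} + \frac{2870589}{1098 - 1091} = \frac{\left(-240\right) \left(615 - 198\right)}{1408589} + \frac{2870589}{7} = \left(-240\right) 417 \cdot \frac{1}{1408589} + 2870589 \cdot \frac{1}{7} = \left(-100080\right) \frac{1}{1408589} + \frac{2870589}{7} = - \frac{100080}{1408589} + \frac{2870589}{7} = \frac{577639912623}{1408589}$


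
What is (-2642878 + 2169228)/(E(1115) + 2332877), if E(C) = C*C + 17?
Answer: -473650/3576119 ≈ -0.13245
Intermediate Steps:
E(C) = 17 + C² (E(C) = C² + 17 = 17 + C²)
(-2642878 + 2169228)/(E(1115) + 2332877) = (-2642878 + 2169228)/((17 + 1115²) + 2332877) = -473650/((17 + 1243225) + 2332877) = -473650/(1243242 + 2332877) = -473650/3576119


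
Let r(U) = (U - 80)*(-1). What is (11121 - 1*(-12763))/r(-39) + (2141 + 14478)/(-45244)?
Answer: 154090005/769148 ≈ 200.34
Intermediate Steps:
r(U) = 80 - U (r(U) = (-80 + U)*(-1) = 80 - U)
(11121 - 1*(-12763))/r(-39) + (2141 + 14478)/(-45244) = (11121 - 1*(-12763))/(80 - 1*(-39)) + (2141 + 14478)/(-45244) = (11121 + 12763)/(80 + 39) + 16619*(-1/45244) = 23884/119 - 16619/45244 = 23884*(1/119) - 16619/45244 = 3412/17 - 16619/45244 = 154090005/769148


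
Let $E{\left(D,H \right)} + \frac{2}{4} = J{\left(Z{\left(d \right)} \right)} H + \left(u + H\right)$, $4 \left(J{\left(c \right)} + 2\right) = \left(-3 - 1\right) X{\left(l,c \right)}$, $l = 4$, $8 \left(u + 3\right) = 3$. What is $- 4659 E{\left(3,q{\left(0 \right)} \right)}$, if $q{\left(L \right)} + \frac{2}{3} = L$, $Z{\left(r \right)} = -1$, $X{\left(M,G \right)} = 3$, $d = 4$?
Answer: $\frac{17083}{8} \approx 2135.4$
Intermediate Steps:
$u = - \frac{21}{8}$ ($u = -3 + \frac{1}{8} \cdot 3 = -3 + \frac{3}{8} = - \frac{21}{8} \approx -2.625$)
$q{\left(L \right)} = - \frac{2}{3} + L$
$J{\left(c \right)} = -5$ ($J{\left(c \right)} = -2 + \frac{\left(-3 - 1\right) 3}{4} = -2 + \frac{\left(-4\right) 3}{4} = -2 + \frac{1}{4} \left(-12\right) = -2 - 3 = -5$)
$E{\left(D,H \right)} = - \frac{25}{8} - 4 H$ ($E{\left(D,H \right)} = - \frac{1}{2} - \left(\frac{21}{8} + 4 H\right) = - \frac{25}{8} - 4 H$)
$- 4659 E{\left(3,q{\left(0 \right)} \right)} = - 4659 \left(- \frac{25}{8} - 4 \left(- \frac{2}{3} + 0\right)\right) = - 4659 \left(- \frac{25}{8} - - \frac{8}{3}\right) = - 4659 \left(- \frac{25}{8} + \frac{8}{3}\right) = \left(-4659\right) \left(- \frac{11}{24}\right) = \frac{17083}{8}$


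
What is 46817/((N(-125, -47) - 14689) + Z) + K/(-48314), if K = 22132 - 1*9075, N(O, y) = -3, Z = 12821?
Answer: -2286346185/90395494 ≈ -25.293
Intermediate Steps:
K = 13057 (K = 22132 - 9075 = 13057)
46817/((N(-125, -47) - 14689) + Z) + K/(-48314) = 46817/((-3 - 14689) + 12821) + 13057/(-48314) = 46817/(-14692 + 12821) + 13057*(-1/48314) = 46817/(-1871) - 13057/48314 = 46817*(-1/1871) - 13057/48314 = -46817/1871 - 13057/48314 = -2286346185/90395494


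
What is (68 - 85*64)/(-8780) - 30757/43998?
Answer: -8422301/96575610 ≈ -0.087209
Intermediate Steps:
(68 - 85*64)/(-8780) - 30757/43998 = (68 - 5440)*(-1/8780) - 30757*1/43998 = -5372*(-1/8780) - 30757/43998 = 1343/2195 - 30757/43998 = -8422301/96575610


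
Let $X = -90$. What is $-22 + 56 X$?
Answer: $-5062$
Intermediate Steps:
$-22 + 56 X = -22 + 56 \left(-90\right) = -22 - 5040 = -5062$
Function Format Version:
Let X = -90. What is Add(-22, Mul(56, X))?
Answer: -5062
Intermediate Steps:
Add(-22, Mul(56, X)) = Add(-22, Mul(56, -90)) = Add(-22, -5040) = -5062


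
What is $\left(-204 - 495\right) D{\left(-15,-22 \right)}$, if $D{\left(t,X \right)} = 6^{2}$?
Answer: $-25164$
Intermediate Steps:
$D{\left(t,X \right)} = 36$
$\left(-204 - 495\right) D{\left(-15,-22 \right)} = \left(-204 - 495\right) 36 = \left(-699\right) 36 = -25164$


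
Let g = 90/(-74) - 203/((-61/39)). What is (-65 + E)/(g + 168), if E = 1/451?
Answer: -33080849/150940680 ≈ -0.21916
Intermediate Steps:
g = 290184/2257 (g = 90*(-1/74) - 203/((-61*1/39)) = -45/37 - 203/(-61/39) = -45/37 - 203*(-39/61) = -45/37 + 7917/61 = 290184/2257 ≈ 128.57)
E = 1/451 ≈ 0.0022173
(-65 + E)/(g + 168) = (-65 + 1/451)/(290184/2257 + 168) = -29314/(451*669360/2257) = -29314/451*2257/669360 = -33080849/150940680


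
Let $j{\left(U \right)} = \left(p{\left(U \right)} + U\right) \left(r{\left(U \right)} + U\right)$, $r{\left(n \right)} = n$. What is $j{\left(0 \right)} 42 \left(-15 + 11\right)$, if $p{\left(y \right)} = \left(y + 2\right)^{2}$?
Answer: $0$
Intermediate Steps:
$p{\left(y \right)} = \left(2 + y\right)^{2}$
$j{\left(U \right)} = 2 U \left(U + \left(2 + U\right)^{2}\right)$ ($j{\left(U \right)} = \left(\left(2 + U\right)^{2} + U\right) \left(U + U\right) = \left(U + \left(2 + U\right)^{2}\right) 2 U = 2 U \left(U + \left(2 + U\right)^{2}\right)$)
$j{\left(0 \right)} 42 \left(-15 + 11\right) = 2 \cdot 0 \left(0 + \left(2 + 0\right)^{2}\right) 42 \left(-15 + 11\right) = 2 \cdot 0 \left(0 + 2^{2}\right) 42 \left(-4\right) = 2 \cdot 0 \left(0 + 4\right) 42 \left(-4\right) = 2 \cdot 0 \cdot 4 \cdot 42 \left(-4\right) = 0 \cdot 42 \left(-4\right) = 0 \left(-4\right) = 0$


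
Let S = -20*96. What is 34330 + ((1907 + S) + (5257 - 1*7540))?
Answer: 32034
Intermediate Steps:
S = -1920
34330 + ((1907 + S) + (5257 - 1*7540)) = 34330 + ((1907 - 1920) + (5257 - 1*7540)) = 34330 + (-13 + (5257 - 7540)) = 34330 + (-13 - 2283) = 34330 - 2296 = 32034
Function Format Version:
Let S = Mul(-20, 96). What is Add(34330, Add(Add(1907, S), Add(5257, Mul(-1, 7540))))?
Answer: 32034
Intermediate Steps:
S = -1920
Add(34330, Add(Add(1907, S), Add(5257, Mul(-1, 7540)))) = Add(34330, Add(Add(1907, -1920), Add(5257, Mul(-1, 7540)))) = Add(34330, Add(-13, Add(5257, -7540))) = Add(34330, Add(-13, -2283)) = Add(34330, -2296) = 32034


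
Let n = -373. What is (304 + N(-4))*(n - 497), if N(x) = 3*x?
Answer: -254040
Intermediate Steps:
(304 + N(-4))*(n - 497) = (304 + 3*(-4))*(-373 - 497) = (304 - 12)*(-870) = 292*(-870) = -254040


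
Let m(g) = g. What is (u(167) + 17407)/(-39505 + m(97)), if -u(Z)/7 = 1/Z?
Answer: -1453481/3290568 ≈ -0.44171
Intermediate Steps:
u(Z) = -7/Z
(u(167) + 17407)/(-39505 + m(97)) = (-7/167 + 17407)/(-39505 + 97) = (-7*1/167 + 17407)/(-39408) = (-7/167 + 17407)*(-1/39408) = (2906962/167)*(-1/39408) = -1453481/3290568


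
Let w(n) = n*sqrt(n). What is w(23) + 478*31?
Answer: 14818 + 23*sqrt(23) ≈ 14928.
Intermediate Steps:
w(n) = n**(3/2)
w(23) + 478*31 = 23**(3/2) + 478*31 = 23*sqrt(23) + 14818 = 14818 + 23*sqrt(23)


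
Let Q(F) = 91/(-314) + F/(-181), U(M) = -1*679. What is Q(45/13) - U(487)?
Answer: 501445465/738842 ≈ 678.69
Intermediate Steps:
U(M) = -679
Q(F) = -91/314 - F/181 (Q(F) = 91*(-1/314) + F*(-1/181) = -91/314 - F/181)
Q(45/13) - U(487) = (-91/314 - 45/(181*13)) - 1*(-679) = (-91/314 - 45/(181*13)) + 679 = (-91/314 - 1/181*45/13) + 679 = (-91/314 - 45/2353) + 679 = -228253/738842 + 679 = 501445465/738842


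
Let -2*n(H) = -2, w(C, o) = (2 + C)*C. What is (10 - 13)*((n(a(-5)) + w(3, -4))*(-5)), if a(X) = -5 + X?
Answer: 240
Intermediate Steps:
w(C, o) = C*(2 + C)
n(H) = 1 (n(H) = -½*(-2) = 1)
(10 - 13)*((n(a(-5)) + w(3, -4))*(-5)) = (10 - 13)*((1 + 3*(2 + 3))*(-5)) = -3*(1 + 3*5)*(-5) = -3*(1 + 15)*(-5) = -48*(-5) = -3*(-80) = 240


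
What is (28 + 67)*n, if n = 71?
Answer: 6745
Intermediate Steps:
(28 + 67)*n = (28 + 67)*71 = 95*71 = 6745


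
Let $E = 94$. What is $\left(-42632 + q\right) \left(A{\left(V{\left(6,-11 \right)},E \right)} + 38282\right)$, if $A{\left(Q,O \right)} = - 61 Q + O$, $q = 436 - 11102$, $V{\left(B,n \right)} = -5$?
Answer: $-2061619938$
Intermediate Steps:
$q = -10666$ ($q = 436 - 11102 = -10666$)
$A{\left(Q,O \right)} = O - 61 Q$
$\left(-42632 + q\right) \left(A{\left(V{\left(6,-11 \right)},E \right)} + 38282\right) = \left(-42632 - 10666\right) \left(\left(94 - -305\right) + 38282\right) = - 53298 \left(\left(94 + 305\right) + 38282\right) = - 53298 \left(399 + 38282\right) = \left(-53298\right) 38681 = -2061619938$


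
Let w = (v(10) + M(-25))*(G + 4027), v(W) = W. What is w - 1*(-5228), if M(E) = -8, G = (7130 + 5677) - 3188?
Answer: 32520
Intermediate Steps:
G = 9619 (G = 12807 - 3188 = 9619)
w = 27292 (w = (10 - 8)*(9619 + 4027) = 2*13646 = 27292)
w - 1*(-5228) = 27292 - 1*(-5228) = 27292 + 5228 = 32520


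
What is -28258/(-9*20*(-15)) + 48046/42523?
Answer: -535945367/57406050 ≈ -9.3360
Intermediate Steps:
-28258/(-9*20*(-15)) + 48046/42523 = -28258/((-180*(-15))) + 48046*(1/42523) = -28258/2700 + 48046/42523 = -28258*1/2700 + 48046/42523 = -14129/1350 + 48046/42523 = -535945367/57406050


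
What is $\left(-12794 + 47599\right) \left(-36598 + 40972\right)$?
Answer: $152237070$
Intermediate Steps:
$\left(-12794 + 47599\right) \left(-36598 + 40972\right) = 34805 \cdot 4374 = 152237070$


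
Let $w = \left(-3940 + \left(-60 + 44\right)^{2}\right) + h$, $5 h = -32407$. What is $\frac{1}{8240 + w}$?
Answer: $- \frac{5}{9627} \approx -0.00051937$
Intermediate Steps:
$h = - \frac{32407}{5}$ ($h = \frac{1}{5} \left(-32407\right) = - \frac{32407}{5} \approx -6481.4$)
$w = - \frac{50827}{5}$ ($w = \left(-3940 + \left(-60 + 44\right)^{2}\right) - \frac{32407}{5} = \left(-3940 + \left(-16\right)^{2}\right) - \frac{32407}{5} = \left(-3940 + 256\right) - \frac{32407}{5} = -3684 - \frac{32407}{5} = - \frac{50827}{5} \approx -10165.0$)
$\frac{1}{8240 + w} = \frac{1}{8240 - \frac{50827}{5}} = \frac{1}{- \frac{9627}{5}} = - \frac{5}{9627}$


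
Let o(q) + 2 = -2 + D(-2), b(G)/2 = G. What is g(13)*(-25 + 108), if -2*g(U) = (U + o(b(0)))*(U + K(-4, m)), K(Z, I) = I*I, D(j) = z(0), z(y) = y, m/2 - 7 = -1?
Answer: -117279/2 ≈ -58640.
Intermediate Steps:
m = 12 (m = 14 + 2*(-1) = 14 - 2 = 12)
b(G) = 2*G
D(j) = 0
o(q) = -4 (o(q) = -2 + (-2 + 0) = -2 - 2 = -4)
K(Z, I) = I**2
g(U) = -(-4 + U)*(144 + U)/2 (g(U) = -(U - 4)*(U + 12**2)/2 = -(-4 + U)*(U + 144)/2 = -(-4 + U)*(144 + U)/2)
g(13)*(-25 + 108) = (288 - 70*13 - 1/2*13**2)*(-25 + 108) = (288 - 910 - 1/2*169)*83 = (288 - 910 - 169/2)*83 = -1413/2*83 = -117279/2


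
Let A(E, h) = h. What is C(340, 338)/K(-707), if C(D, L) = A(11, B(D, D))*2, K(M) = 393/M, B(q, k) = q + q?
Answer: -961520/393 ≈ -2446.6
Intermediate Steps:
B(q, k) = 2*q
C(D, L) = 4*D (C(D, L) = (2*D)*2 = 4*D)
C(340, 338)/K(-707) = (4*340)/((393/(-707))) = 1360/((393*(-1/707))) = 1360/(-393/707) = 1360*(-707/393) = -961520/393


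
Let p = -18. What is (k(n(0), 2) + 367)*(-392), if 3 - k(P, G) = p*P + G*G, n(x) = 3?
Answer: -164640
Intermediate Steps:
k(P, G) = 3 - G² + 18*P (k(P, G) = 3 - (-18*P + G*G) = 3 - (-18*P + G²) = 3 - (G² - 18*P) = 3 + (-G² + 18*P) = 3 - G² + 18*P)
(k(n(0), 2) + 367)*(-392) = ((3 - 1*2² + 18*3) + 367)*(-392) = ((3 - 1*4 + 54) + 367)*(-392) = ((3 - 4 + 54) + 367)*(-392) = (53 + 367)*(-392) = 420*(-392) = -164640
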